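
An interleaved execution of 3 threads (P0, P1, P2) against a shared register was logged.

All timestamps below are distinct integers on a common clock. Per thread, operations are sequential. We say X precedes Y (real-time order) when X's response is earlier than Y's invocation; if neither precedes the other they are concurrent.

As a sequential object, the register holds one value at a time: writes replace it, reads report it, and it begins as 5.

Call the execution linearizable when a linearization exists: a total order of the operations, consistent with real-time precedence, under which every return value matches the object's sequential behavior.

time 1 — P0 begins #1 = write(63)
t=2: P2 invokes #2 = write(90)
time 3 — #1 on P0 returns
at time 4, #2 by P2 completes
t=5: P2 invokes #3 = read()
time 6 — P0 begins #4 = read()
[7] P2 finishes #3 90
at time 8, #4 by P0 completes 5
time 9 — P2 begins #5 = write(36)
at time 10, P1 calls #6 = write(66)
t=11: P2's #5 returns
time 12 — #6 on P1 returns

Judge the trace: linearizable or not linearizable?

not linearizable

already the first 8 events (up to #4's response at time 8) admit no linearization; the first 7 still do
real-time-consistent orders of the 4 completed operations: 4 — all fail the register replay
sample order #1, #2, #3, #4 stalls at step 4 — #4 read() → 5 has no legal effect
sample order #1, #2, #4, #3 stalls at step 3 — #4 read() → 5 has no legal effect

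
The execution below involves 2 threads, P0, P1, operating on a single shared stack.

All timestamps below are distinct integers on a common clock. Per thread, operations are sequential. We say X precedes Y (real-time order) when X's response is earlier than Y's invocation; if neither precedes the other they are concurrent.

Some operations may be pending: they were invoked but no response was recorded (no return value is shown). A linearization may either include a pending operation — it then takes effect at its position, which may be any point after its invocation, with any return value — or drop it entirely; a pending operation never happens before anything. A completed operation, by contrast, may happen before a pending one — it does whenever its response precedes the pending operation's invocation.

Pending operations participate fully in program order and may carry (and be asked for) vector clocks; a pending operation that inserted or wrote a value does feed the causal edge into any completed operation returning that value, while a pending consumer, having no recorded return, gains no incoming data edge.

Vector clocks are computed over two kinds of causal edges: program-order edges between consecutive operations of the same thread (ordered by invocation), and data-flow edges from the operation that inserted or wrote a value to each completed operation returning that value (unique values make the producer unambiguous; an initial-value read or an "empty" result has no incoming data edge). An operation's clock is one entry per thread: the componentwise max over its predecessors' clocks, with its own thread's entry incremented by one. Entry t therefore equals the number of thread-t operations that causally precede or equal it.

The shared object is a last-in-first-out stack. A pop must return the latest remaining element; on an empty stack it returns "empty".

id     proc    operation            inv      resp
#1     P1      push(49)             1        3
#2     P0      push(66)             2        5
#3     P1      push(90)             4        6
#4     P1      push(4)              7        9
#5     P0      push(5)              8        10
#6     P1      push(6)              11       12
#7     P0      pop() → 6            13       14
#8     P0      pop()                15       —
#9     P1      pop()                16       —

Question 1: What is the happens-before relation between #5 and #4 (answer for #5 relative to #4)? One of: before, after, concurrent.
Answer: concurrent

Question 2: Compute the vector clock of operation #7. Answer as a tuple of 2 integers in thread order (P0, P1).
Answer: (3, 4)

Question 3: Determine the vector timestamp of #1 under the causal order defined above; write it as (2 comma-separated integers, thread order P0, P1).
Answer: (0, 1)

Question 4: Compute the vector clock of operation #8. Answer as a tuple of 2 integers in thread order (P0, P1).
Answer: (4, 4)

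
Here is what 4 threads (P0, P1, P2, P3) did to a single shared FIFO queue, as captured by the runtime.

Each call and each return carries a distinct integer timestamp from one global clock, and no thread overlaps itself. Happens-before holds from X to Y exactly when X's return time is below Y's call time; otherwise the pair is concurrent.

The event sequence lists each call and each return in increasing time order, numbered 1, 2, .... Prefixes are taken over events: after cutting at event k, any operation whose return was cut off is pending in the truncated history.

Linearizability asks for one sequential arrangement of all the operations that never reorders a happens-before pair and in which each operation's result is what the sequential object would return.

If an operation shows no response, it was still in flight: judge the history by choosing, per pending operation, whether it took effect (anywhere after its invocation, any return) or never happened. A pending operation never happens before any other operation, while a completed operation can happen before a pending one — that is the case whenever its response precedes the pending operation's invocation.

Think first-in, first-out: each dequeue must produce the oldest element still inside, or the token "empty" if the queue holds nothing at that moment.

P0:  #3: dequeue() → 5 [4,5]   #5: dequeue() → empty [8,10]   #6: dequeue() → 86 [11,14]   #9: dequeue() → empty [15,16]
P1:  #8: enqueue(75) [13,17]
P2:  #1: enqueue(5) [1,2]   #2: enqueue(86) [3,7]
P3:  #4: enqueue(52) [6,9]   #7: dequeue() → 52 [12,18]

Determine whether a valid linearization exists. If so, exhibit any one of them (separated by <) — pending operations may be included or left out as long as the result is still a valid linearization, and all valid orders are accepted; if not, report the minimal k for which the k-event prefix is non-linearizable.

not linearizable — minimal violating prefix: 10 events

cut after 9 events: linearizable; cut after 10 events (#5 responds, time 10): not linearizable
all 5 real-time-respecting orders fail — 5 completed FIFO queue operations, no legal replay
for example #1, #2, #3, #4, #5 fails at step 5: #5 dequeue() → empty is not legal there
for example #1, #2, #3, #5, #4 fails at step 4: #5 dequeue() → empty is not legal there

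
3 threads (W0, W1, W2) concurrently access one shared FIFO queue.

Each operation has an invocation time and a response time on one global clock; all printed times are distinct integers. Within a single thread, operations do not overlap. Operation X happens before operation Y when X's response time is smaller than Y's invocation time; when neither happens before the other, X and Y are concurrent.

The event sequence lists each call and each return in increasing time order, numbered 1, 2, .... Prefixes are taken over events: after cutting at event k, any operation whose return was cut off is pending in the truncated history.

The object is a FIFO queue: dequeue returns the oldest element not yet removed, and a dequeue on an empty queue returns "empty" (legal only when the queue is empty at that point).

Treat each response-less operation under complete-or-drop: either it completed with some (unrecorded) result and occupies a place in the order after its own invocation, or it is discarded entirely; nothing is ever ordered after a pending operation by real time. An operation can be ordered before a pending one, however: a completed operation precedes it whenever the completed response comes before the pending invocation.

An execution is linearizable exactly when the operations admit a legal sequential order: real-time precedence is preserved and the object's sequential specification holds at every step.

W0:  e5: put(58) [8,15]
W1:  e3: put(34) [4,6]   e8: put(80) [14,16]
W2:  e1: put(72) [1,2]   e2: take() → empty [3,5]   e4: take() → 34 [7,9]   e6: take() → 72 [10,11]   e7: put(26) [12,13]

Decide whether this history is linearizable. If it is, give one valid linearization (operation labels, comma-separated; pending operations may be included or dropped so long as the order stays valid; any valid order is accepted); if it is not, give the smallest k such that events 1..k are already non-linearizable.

through event 4 a valid linearization exists; event 5 (e2 responding at time 5) ends that
the sole real-time-consistent order of 2 completed operations fails the FIFO queue replay
every completion of the 1 pending operation (e3) was checked; none linearizes
sample order e1, e2 (pending dropped) stalls at step 2 — e2 take() → empty has no legal effect

not linearizable — minimal violating prefix: 5 events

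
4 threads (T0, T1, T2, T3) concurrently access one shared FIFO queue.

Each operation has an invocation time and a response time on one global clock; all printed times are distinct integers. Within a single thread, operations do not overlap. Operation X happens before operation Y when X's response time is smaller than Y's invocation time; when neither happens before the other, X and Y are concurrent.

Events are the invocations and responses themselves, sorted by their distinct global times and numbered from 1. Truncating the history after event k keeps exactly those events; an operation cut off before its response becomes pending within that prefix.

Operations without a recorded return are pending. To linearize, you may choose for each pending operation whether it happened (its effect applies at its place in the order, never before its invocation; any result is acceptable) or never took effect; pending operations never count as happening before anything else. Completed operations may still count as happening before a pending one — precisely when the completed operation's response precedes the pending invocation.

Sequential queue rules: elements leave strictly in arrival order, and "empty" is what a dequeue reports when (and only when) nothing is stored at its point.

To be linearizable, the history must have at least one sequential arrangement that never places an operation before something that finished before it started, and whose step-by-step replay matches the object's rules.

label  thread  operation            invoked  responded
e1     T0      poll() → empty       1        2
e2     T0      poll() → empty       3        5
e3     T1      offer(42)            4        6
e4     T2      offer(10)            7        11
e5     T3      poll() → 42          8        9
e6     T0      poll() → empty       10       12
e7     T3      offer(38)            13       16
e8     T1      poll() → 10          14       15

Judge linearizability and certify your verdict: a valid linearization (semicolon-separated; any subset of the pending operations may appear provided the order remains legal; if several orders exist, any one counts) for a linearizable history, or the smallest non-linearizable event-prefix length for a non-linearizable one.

linearizable — witness: e1; e2; e3; e5; e6; e4; e7; e8

step 1: e1 poll() → empty — queue <>
step 2: e2 poll() → empty — queue <>
step 3: e3 offer(42) — queue <42>
step 4: e5 poll() → 42 — queue <>
step 5: e6 poll() → empty — queue <>
step 6: e4 offer(10) — queue <10>
step 7: e7 offer(38) — queue <10,38>
step 8: e8 poll() → 10 — queue <38>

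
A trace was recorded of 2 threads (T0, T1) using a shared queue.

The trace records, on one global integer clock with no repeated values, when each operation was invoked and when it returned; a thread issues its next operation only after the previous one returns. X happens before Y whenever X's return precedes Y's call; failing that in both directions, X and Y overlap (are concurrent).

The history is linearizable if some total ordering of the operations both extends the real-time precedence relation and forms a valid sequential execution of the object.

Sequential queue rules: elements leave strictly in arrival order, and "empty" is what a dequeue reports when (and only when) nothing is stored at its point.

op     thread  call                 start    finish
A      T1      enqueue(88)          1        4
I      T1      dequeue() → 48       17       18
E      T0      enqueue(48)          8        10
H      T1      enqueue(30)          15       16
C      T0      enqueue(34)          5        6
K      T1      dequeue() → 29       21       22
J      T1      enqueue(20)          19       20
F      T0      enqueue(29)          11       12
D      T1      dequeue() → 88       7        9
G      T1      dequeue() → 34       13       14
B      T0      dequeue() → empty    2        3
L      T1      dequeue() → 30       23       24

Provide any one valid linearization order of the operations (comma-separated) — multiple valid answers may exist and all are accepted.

1. B dequeue() → empty, leaving queue <>
2. A enqueue(88), leaving queue <88>
3. C enqueue(34), leaving queue <88,34>
4. D dequeue() → 88, leaving queue <34>
5. E enqueue(48), leaving queue <34,48>
6. F enqueue(29), leaving queue <34,48,29>
7. G dequeue() → 34, leaving queue <48,29>
8. H enqueue(30), leaving queue <48,29,30>
9. I dequeue() → 48, leaving queue <29,30>
10. J enqueue(20), leaving queue <29,30,20>
11. K dequeue() → 29, leaving queue <30,20>
12. L dequeue() → 30, leaving queue <20>

B, A, C, D, E, F, G, H, I, J, K, L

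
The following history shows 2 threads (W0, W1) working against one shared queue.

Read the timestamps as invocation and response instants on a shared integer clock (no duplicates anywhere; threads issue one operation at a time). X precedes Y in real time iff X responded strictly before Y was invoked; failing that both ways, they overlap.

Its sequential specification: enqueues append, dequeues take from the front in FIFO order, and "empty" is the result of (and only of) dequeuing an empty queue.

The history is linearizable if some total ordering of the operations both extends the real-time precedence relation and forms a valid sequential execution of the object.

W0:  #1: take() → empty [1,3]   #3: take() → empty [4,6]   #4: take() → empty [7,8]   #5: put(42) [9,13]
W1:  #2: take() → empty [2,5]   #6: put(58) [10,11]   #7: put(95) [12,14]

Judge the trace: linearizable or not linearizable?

witness order: #1, #2, #3, #4, #5, #6, #7
step 1: #1 take() → empty — queue <>
step 2: #2 take() → empty — queue <>
step 3: #3 take() → empty — queue <>
step 4: #4 take() → empty — queue <>
step 5: #5 put(42) — queue <42>
step 6: #6 put(58) — queue <42,58>
step 7: #7 put(95) — queue <42,58,95>

linearizable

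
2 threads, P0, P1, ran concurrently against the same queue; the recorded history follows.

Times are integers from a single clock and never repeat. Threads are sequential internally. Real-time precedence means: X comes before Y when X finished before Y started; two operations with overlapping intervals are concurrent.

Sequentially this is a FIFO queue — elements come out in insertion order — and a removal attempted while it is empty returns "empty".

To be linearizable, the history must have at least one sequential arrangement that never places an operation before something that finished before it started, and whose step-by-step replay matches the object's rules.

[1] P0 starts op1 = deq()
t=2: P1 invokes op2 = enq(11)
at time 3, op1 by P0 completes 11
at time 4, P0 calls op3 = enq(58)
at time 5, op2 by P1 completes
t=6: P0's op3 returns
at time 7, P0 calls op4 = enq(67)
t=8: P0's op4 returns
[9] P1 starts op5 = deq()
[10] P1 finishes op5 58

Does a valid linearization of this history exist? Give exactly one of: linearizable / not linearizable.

one valid linearization: op2, op1, op3, op4, op5
step 1: op2 enq(11) — queue <11>
step 2: op1 deq() → 11 — queue <>
step 3: op3 enq(58) — queue <58>
step 4: op4 enq(67) — queue <58,67>
step 5: op5 deq() → 58 — queue <67>

linearizable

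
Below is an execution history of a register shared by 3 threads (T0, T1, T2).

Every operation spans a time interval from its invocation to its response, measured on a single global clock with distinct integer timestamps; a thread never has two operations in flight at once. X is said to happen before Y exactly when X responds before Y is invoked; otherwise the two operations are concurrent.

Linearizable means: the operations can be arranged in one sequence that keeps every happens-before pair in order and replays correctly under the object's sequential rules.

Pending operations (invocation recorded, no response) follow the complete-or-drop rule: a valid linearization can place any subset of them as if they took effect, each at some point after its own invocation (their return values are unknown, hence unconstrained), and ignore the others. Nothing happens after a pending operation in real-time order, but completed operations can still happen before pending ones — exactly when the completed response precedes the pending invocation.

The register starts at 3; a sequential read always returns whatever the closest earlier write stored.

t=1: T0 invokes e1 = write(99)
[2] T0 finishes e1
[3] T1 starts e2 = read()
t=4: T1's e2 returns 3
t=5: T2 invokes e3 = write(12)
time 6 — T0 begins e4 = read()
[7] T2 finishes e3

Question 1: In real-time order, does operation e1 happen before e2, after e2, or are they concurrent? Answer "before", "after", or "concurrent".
before

e1 spans [1,2], e2 spans [3,4]
resp(e1)=2 < inv(e2)=3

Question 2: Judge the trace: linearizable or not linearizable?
not linearizable

cut after 3 events: linearizable; cut after 4 events (e2 responds, time 4): not linearizable
exactly one order of the 2 completed ops respects real time; the register replay fails
e.g. e1, e2: illegal at step 2, since e2 read() → 3 cannot apply there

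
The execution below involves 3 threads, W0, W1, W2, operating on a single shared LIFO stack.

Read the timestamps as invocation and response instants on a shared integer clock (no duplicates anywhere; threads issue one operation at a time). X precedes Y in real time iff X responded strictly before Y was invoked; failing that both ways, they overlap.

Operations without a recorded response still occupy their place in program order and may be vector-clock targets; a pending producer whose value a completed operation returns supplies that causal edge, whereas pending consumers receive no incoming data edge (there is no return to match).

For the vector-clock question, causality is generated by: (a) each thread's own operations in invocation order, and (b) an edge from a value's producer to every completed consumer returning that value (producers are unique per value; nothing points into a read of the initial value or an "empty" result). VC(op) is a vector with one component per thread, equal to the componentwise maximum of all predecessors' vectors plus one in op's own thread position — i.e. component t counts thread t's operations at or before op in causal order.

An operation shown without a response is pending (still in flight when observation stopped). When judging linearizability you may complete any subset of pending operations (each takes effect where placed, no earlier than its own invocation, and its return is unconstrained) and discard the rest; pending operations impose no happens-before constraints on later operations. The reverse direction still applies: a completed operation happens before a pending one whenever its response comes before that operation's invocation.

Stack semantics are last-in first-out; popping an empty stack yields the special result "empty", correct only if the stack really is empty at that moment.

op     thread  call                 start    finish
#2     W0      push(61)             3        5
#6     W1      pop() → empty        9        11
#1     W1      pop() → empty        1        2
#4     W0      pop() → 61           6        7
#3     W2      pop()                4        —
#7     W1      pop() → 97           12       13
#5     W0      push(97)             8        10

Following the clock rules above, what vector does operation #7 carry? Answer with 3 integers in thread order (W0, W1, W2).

(3, 3, 0)

#3, invoked 4, has no incoming edges; only W2's bump applies → (0, 0, 1)
#1, invoked 1, has no incoming edges; only W1's bump applies → (0, 1, 0)
#2, invoked 3, has no incoming edges; only W0's bump applies → (1, 0, 0)
invoked at 9, #6 merges VC(#1)=(0, 1, 0) and bumps W1's slot → (0, 2, 0)
invoked at 6, #4 merges VC(#2)=(1, 0, 0) and bumps W0's slot → (2, 0, 0)
invoked at 8, #5 merges VC(#4)=(2, 0, 0) and bumps W0's slot → (3, 0, 0)
invoked at 12, #7 merges VC(#5)=(3, 0, 0), VC(#6)=(0, 2, 0) and bumps W1's slot → (3, 3, 0)
target: VC(#7) = (3, 3, 0)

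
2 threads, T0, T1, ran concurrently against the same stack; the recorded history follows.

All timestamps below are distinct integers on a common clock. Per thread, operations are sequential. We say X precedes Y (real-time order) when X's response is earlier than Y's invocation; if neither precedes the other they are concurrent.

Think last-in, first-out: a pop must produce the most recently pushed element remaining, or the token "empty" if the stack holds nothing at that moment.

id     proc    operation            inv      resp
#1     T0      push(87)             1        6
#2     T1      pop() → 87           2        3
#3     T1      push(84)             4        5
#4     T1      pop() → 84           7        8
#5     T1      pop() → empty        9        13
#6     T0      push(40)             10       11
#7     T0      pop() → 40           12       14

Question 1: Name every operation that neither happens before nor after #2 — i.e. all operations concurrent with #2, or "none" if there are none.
Answer: #1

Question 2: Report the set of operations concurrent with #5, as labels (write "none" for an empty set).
Answer: #6, #7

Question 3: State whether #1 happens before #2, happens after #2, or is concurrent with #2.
Answer: concurrent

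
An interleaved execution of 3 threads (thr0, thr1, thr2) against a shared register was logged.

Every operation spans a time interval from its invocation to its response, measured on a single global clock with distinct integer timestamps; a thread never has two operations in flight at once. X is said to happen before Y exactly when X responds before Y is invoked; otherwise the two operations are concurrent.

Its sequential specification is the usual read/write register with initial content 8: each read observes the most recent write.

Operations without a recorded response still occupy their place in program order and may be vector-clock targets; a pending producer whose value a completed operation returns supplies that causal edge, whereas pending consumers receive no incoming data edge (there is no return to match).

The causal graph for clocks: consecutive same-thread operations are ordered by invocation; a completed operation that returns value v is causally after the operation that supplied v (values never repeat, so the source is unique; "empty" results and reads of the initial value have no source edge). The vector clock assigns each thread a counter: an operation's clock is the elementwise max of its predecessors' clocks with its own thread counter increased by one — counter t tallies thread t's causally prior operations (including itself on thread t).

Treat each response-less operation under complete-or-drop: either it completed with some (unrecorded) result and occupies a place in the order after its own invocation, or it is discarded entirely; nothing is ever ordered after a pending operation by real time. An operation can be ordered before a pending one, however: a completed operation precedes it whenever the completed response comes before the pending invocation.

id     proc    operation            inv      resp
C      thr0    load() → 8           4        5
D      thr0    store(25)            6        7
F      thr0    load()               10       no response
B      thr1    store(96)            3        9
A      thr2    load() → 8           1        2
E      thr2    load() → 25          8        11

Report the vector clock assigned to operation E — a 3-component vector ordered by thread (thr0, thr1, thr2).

invoked at 1, A has no predecessors; its own thr2 bump gives (0, 0, 1)
invoked at 3, B has no predecessors; its own thr1 bump gives (0, 1, 0)
invoked at 4, C has no predecessors; its own thr0 bump gives (1, 0, 0)
D (invocation 6): componentwise max over VC(C)=(1, 0, 0), +1 at thr0, giving (2, 0, 0)
F (invocation 10): componentwise max over VC(D)=(2, 0, 0), +1 at thr0, giving (3, 0, 0)
E (invocation 8): componentwise max over VC(A)=(0, 0, 1), VC(D)=(2, 0, 0), +1 at thr2, giving (2, 0, 2)
target: VC(E) = (2, 0, 2)

(2, 0, 2)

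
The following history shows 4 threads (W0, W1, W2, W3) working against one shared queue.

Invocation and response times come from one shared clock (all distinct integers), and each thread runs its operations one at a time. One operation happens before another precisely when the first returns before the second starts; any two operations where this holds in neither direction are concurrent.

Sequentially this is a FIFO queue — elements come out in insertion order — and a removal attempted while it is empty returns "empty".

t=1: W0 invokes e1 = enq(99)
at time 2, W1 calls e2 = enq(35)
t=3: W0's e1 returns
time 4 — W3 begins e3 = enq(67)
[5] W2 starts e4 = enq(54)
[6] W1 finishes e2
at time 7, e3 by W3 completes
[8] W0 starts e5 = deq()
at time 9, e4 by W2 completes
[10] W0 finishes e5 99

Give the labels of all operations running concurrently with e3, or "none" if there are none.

e3 spans [4,7]; an op avoiding the whole window 4..7 is ordered, any other is concurrent
e1 [1,3]: before
e2 [2,6]: concurrent
e4 [5,9]: concurrent
e5 [8,10]: after

e2, e4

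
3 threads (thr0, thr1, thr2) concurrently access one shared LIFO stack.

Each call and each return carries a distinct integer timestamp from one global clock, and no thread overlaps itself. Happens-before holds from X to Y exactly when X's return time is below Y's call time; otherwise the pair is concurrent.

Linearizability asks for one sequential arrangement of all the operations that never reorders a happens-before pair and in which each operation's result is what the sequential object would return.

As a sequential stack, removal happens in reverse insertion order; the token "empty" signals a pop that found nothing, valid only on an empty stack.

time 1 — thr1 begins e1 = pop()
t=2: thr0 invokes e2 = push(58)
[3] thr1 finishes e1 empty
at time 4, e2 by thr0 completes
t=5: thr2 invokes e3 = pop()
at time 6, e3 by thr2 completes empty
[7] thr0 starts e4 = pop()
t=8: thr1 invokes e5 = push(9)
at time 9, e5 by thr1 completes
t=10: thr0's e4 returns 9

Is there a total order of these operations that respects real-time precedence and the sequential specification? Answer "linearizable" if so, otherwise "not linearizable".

not linearizable

prefix check: 1..5 passes, 1..6 fails once e3's time-6 response joins
the 3 completed operations admit 2 real-time orders; each fails the LIFO stack replay
sample order e1, e2, e3 stalls at step 3 — e3 pop() → empty has no legal effect
sample order e2, e1, e3 stalls at step 2 — e1 pop() → empty has no legal effect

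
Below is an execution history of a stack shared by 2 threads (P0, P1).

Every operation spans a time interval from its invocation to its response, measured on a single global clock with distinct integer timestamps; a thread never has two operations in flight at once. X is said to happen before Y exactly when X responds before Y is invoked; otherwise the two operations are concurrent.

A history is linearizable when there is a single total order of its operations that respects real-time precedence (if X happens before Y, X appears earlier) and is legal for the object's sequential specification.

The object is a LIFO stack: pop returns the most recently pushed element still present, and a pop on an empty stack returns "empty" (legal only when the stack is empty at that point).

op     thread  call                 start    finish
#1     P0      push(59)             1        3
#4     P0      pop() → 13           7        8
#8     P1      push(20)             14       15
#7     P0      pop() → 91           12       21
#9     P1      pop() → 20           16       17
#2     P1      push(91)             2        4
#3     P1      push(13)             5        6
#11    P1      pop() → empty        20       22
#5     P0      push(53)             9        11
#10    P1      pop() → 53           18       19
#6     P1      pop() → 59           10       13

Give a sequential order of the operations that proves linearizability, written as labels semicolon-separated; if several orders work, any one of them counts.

#2; #1; #3; #4; #6; #5; #8; #9; #10; #7; #11

after step 1 (#2 push(91)): stack <91>
after step 2 (#1 push(59)): stack <91,59>
after step 3 (#3 push(13)): stack <91,59,13>
after step 4 (#4 pop() → 13): stack <91,59>
after step 5 (#6 pop() → 59): stack <91>
after step 6 (#5 push(53)): stack <91,53>
after step 7 (#8 push(20)): stack <91,53,20>
after step 8 (#9 pop() → 20): stack <91,53>
after step 9 (#10 pop() → 53): stack <91>
after step 10 (#7 pop() → 91): stack <>
after step 11 (#11 pop() → empty): stack <>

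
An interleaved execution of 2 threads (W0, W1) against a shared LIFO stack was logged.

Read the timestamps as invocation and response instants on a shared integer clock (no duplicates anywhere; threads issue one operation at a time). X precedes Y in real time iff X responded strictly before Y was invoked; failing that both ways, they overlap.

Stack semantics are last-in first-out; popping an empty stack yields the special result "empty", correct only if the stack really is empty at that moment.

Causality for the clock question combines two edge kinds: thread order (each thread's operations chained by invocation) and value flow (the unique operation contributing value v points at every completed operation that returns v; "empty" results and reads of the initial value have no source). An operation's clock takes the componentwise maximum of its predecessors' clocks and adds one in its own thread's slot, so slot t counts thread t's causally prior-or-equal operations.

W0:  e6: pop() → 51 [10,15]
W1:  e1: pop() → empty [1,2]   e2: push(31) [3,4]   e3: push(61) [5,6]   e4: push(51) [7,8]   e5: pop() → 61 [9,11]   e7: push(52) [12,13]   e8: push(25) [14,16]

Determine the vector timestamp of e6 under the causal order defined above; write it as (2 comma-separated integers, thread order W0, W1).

no predecessors for e1 (invoked 1): W1 increments from zero → (0, 1)
from VC(e1)=(0, 1), e2 (invoked 3) maxes components and bumps W1 → (0, 2)
from VC(e2)=(0, 2), e3 (invoked 5) maxes components and bumps W1 → (0, 3)
from VC(e3)=(0, 3), e4 (invoked 7) maxes components and bumps W1 → (0, 4)
from VC(e3)=(0, 3), VC(e4)=(0, 4), e5 (invoked 9) maxes components and bumps W1 → (0, 5)
from VC(e4)=(0, 4), e6 (invoked 10) maxes components and bumps W0 → (1, 4)
from VC(e5)=(0, 5), e7 (invoked 12) maxes components and bumps W1 → (0, 6)
from VC(e7)=(0, 6), e8 (invoked 14) maxes components and bumps W1 → (0, 7)
target: VC(e6) = (1, 4)

(1, 4)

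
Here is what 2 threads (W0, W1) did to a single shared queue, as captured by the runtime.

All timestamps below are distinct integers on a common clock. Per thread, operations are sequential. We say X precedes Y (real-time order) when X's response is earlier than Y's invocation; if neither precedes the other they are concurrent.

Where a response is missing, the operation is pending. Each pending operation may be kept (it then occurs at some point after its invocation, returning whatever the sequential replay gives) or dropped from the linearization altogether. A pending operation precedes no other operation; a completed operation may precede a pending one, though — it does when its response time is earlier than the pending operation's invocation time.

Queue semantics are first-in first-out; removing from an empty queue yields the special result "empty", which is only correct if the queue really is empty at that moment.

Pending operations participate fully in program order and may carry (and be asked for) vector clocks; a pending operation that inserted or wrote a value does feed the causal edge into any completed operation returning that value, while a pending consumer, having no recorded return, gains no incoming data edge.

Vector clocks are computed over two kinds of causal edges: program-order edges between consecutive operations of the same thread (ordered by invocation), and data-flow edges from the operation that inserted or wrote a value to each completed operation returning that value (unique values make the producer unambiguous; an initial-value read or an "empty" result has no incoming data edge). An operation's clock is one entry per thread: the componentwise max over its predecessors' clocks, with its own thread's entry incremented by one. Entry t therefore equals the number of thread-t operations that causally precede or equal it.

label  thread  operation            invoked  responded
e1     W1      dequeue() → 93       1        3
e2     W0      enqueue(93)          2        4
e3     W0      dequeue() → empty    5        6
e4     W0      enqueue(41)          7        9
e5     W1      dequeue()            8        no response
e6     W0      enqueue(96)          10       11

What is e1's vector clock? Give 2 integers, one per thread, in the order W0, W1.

(1, 1)

no predecessors for e2 (invoked 2): W0 increments from zero → (1, 0)
invoked at 1, e1 merges VC(e2)=(1, 0) and bumps W1's slot → (1, 1)
invoked at 5, e3 merges VC(e2)=(1, 0) and bumps W0's slot → (2, 0)
invoked at 8, e5 merges VC(e1)=(1, 1) and bumps W1's slot → (1, 2)
invoked at 7, e4 merges VC(e3)=(2, 0) and bumps W0's slot → (3, 0)
invoked at 10, e6 merges VC(e4)=(3, 0) and bumps W0's slot → (4, 0)
target: VC(e1) = (1, 1)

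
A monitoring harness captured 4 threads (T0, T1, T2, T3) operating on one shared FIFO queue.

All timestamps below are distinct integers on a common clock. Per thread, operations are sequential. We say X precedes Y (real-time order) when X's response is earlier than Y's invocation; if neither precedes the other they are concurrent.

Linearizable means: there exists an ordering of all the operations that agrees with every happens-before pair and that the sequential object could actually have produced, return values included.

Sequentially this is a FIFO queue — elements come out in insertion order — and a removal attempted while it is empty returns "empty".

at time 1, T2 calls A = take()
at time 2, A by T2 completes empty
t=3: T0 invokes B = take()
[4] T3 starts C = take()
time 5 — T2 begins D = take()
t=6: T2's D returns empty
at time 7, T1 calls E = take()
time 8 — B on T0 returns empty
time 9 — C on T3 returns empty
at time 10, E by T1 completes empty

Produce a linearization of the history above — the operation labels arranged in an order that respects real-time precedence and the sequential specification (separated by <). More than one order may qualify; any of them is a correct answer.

A < B < C < D < E

after step 1 (A take() → empty): queue <>
after step 2 (B take() → empty): queue <>
after step 3 (C take() → empty): queue <>
after step 4 (D take() → empty): queue <>
after step 5 (E take() → empty): queue <>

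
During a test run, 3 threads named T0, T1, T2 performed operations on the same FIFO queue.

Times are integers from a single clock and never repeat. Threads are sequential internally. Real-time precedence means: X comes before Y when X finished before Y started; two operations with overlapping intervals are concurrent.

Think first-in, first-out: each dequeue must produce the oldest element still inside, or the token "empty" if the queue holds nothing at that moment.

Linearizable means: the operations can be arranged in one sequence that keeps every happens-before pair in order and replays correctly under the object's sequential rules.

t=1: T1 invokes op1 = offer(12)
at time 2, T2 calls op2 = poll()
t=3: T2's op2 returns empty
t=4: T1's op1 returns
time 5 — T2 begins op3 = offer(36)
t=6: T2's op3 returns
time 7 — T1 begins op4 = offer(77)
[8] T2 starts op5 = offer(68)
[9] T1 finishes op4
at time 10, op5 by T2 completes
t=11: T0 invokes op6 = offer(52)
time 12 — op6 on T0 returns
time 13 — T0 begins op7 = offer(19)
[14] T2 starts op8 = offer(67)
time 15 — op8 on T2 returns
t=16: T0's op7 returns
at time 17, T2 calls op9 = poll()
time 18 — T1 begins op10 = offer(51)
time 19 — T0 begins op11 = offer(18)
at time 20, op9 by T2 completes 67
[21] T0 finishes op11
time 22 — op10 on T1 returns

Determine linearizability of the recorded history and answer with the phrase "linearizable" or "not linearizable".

the violation lands at event 20, op9's response at time 20: events 1..19 linearize, events 1..20 do not
8 orders of the 9 completed FIFO queue ops respect real time; none is legal
including or dropping the 2 pending operations (op10, op11) in any combination fails
for example op1, op2, op3, op4, op5, op6, op7, op8, op9 (pending dropped) fails at step 2: op2 poll() → empty is not legal there
for example op1, op2, op3, op4, op5, op6, op8, op7, op9 (pending dropped) fails at step 2: op2 poll() → empty is not legal there

not linearizable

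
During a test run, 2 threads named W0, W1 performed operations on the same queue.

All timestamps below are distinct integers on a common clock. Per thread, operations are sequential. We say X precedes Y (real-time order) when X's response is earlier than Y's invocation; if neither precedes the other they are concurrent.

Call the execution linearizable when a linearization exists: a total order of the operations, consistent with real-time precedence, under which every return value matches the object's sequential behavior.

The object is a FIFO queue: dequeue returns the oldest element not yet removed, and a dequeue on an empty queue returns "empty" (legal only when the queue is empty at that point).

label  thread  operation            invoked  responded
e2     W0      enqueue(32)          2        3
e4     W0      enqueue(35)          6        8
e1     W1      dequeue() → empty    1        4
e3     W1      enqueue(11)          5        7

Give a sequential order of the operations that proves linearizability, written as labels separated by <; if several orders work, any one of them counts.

step 1: e1 dequeue() → empty — queue <>
step 2: e2 enqueue(32) — queue <32>
step 3: e3 enqueue(11) — queue <32,11>
step 4: e4 enqueue(35) — queue <32,11,35>

e1 < e2 < e3 < e4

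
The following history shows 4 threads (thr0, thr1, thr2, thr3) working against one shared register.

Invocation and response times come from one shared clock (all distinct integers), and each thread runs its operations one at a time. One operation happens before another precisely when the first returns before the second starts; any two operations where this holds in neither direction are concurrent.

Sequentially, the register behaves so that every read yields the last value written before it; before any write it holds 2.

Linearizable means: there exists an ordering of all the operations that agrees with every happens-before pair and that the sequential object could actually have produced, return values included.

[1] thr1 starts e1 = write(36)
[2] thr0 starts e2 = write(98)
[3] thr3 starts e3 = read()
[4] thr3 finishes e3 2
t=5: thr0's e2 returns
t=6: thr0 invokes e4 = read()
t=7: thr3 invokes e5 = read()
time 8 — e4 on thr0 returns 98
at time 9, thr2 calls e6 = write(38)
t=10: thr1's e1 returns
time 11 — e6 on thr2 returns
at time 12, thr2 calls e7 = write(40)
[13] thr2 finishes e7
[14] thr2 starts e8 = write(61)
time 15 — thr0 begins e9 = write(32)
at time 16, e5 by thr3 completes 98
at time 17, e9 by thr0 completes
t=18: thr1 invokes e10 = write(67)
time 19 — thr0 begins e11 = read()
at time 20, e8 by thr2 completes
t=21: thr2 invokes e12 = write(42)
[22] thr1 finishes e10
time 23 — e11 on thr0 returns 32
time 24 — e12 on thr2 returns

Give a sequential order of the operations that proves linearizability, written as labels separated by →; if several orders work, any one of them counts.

step 1: e3 read() → 2 — value 2
step 2: e1 write(36) — value 36
step 3: e2 write(98) — value 98
step 4: e4 read() → 98 — value 98
step 5: e5 read() → 98 — value 98
step 6: e6 write(38) — value 38
step 7: e7 write(40) — value 40
step 8: e8 write(61) — value 61
step 9: e9 write(32) — value 32
step 10: e11 read() → 32 — value 32
step 11: e10 write(67) — value 67
step 12: e12 write(42) — value 42

e3 → e1 → e2 → e4 → e5 → e6 → e7 → e8 → e9 → e11 → e10 → e12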